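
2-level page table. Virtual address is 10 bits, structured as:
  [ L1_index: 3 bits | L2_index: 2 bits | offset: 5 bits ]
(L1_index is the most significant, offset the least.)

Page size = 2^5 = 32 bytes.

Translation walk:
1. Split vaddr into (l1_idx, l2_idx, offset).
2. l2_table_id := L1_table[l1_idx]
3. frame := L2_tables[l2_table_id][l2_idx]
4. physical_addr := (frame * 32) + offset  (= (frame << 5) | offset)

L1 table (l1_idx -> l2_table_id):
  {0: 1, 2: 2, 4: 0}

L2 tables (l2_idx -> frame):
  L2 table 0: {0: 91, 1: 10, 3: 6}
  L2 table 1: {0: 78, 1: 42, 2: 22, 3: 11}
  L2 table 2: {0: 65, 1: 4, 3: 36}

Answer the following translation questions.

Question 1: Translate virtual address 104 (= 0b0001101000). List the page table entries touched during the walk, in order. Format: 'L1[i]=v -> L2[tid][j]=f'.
vaddr = 104 = 0b0001101000
Split: l1_idx=0, l2_idx=3, offset=8

Answer: L1[0]=1 -> L2[1][3]=11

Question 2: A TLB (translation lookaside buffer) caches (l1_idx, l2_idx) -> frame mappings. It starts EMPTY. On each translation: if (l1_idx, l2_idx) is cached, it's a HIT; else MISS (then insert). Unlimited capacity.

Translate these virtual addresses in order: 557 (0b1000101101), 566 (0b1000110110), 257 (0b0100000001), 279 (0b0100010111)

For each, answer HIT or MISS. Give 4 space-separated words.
vaddr=557: (4,1) not in TLB -> MISS, insert
vaddr=566: (4,1) in TLB -> HIT
vaddr=257: (2,0) not in TLB -> MISS, insert
vaddr=279: (2,0) in TLB -> HIT

Answer: MISS HIT MISS HIT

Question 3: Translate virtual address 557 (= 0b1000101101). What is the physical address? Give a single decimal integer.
vaddr = 557 = 0b1000101101
Split: l1_idx=4, l2_idx=1, offset=13
L1[4] = 0
L2[0][1] = 10
paddr = 10 * 32 + 13 = 333

Answer: 333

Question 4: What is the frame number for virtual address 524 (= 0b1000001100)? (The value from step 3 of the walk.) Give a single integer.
Answer: 91

Derivation:
vaddr = 524: l1_idx=4, l2_idx=0
L1[4] = 0; L2[0][0] = 91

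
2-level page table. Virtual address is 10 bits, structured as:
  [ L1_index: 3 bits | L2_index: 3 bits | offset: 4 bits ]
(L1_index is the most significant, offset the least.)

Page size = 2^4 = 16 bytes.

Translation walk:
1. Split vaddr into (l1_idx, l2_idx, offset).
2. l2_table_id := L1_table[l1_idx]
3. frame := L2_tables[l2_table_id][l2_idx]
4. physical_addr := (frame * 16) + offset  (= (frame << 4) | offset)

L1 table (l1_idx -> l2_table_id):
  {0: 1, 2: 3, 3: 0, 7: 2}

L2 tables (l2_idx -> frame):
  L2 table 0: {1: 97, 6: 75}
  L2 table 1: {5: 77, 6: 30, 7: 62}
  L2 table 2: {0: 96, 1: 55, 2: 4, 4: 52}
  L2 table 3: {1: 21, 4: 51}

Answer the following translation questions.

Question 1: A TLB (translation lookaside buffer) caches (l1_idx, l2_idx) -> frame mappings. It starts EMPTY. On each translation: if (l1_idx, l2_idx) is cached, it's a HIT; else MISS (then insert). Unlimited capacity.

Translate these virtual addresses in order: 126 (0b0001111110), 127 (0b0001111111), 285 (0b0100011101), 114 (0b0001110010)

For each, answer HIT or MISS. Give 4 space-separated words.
vaddr=126: (0,7) not in TLB -> MISS, insert
vaddr=127: (0,7) in TLB -> HIT
vaddr=285: (2,1) not in TLB -> MISS, insert
vaddr=114: (0,7) in TLB -> HIT

Answer: MISS HIT MISS HIT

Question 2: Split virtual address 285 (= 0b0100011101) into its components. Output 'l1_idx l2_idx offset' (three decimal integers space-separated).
vaddr = 285 = 0b0100011101
  top 3 bits -> l1_idx = 2
  next 3 bits -> l2_idx = 1
  bottom 4 bits -> offset = 13

Answer: 2 1 13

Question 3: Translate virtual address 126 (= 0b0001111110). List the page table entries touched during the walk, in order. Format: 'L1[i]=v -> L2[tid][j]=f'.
Answer: L1[0]=1 -> L2[1][7]=62

Derivation:
vaddr = 126 = 0b0001111110
Split: l1_idx=0, l2_idx=7, offset=14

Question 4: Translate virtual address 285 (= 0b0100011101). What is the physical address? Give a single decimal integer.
Answer: 349

Derivation:
vaddr = 285 = 0b0100011101
Split: l1_idx=2, l2_idx=1, offset=13
L1[2] = 3
L2[3][1] = 21
paddr = 21 * 16 + 13 = 349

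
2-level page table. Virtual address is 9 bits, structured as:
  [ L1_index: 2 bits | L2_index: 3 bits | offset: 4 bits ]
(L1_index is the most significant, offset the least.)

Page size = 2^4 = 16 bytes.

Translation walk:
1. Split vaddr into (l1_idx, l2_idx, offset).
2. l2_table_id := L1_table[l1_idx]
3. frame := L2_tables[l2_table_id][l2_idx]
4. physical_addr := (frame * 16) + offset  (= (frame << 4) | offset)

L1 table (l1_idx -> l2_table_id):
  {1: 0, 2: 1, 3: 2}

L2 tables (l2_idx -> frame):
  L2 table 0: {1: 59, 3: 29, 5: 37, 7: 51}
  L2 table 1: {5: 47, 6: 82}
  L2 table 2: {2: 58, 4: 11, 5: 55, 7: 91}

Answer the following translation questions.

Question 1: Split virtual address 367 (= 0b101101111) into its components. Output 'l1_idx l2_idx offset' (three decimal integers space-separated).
Answer: 2 6 15

Derivation:
vaddr = 367 = 0b101101111
  top 2 bits -> l1_idx = 2
  next 3 bits -> l2_idx = 6
  bottom 4 bits -> offset = 15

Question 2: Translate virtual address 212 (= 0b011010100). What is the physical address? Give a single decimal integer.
vaddr = 212 = 0b011010100
Split: l1_idx=1, l2_idx=5, offset=4
L1[1] = 0
L2[0][5] = 37
paddr = 37 * 16 + 4 = 596

Answer: 596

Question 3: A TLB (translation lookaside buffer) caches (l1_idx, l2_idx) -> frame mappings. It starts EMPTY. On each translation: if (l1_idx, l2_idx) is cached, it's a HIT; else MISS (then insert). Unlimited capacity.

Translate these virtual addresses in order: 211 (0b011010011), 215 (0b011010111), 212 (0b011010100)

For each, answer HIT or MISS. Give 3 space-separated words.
vaddr=211: (1,5) not in TLB -> MISS, insert
vaddr=215: (1,5) in TLB -> HIT
vaddr=212: (1,5) in TLB -> HIT

Answer: MISS HIT HIT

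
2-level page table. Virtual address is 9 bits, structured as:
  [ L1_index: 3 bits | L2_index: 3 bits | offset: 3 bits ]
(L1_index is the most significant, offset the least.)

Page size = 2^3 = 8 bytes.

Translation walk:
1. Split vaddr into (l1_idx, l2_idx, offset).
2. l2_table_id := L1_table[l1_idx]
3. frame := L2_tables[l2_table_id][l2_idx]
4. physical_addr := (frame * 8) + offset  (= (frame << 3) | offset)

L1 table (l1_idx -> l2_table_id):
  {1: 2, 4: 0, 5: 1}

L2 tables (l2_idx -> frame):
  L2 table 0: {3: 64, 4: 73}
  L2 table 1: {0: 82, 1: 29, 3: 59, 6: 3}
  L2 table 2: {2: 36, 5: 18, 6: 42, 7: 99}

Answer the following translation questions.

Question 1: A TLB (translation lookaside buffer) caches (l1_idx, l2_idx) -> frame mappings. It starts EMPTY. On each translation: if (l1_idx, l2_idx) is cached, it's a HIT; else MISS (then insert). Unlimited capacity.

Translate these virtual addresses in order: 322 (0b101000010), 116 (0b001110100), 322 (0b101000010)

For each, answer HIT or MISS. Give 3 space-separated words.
Answer: MISS MISS HIT

Derivation:
vaddr=322: (5,0) not in TLB -> MISS, insert
vaddr=116: (1,6) not in TLB -> MISS, insert
vaddr=322: (5,0) in TLB -> HIT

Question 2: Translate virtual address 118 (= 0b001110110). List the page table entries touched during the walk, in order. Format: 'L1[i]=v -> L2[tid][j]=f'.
Answer: L1[1]=2 -> L2[2][6]=42

Derivation:
vaddr = 118 = 0b001110110
Split: l1_idx=1, l2_idx=6, offset=6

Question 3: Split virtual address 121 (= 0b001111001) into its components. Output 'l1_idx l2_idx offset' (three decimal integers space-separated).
vaddr = 121 = 0b001111001
  top 3 bits -> l1_idx = 1
  next 3 bits -> l2_idx = 7
  bottom 3 bits -> offset = 1

Answer: 1 7 1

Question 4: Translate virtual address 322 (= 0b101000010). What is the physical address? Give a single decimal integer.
vaddr = 322 = 0b101000010
Split: l1_idx=5, l2_idx=0, offset=2
L1[5] = 1
L2[1][0] = 82
paddr = 82 * 8 + 2 = 658

Answer: 658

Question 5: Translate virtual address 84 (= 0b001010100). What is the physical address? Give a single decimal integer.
Answer: 292

Derivation:
vaddr = 84 = 0b001010100
Split: l1_idx=1, l2_idx=2, offset=4
L1[1] = 2
L2[2][2] = 36
paddr = 36 * 8 + 4 = 292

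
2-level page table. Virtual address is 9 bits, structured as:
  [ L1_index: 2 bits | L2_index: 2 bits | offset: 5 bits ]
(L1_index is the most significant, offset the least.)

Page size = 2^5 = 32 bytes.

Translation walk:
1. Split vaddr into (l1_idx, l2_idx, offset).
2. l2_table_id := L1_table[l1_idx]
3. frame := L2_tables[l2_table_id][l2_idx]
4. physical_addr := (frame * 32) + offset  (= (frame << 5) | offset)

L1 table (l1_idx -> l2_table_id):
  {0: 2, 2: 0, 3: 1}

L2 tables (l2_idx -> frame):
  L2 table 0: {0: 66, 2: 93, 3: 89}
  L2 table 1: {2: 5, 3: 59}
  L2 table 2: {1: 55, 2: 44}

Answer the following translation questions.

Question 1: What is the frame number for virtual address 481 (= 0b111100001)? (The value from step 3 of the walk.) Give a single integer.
Answer: 59

Derivation:
vaddr = 481: l1_idx=3, l2_idx=3
L1[3] = 1; L2[1][3] = 59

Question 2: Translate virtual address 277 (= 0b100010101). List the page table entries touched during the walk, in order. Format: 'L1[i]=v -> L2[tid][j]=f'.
vaddr = 277 = 0b100010101
Split: l1_idx=2, l2_idx=0, offset=21

Answer: L1[2]=0 -> L2[0][0]=66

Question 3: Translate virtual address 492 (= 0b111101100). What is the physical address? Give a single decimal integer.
Answer: 1900

Derivation:
vaddr = 492 = 0b111101100
Split: l1_idx=3, l2_idx=3, offset=12
L1[3] = 1
L2[1][3] = 59
paddr = 59 * 32 + 12 = 1900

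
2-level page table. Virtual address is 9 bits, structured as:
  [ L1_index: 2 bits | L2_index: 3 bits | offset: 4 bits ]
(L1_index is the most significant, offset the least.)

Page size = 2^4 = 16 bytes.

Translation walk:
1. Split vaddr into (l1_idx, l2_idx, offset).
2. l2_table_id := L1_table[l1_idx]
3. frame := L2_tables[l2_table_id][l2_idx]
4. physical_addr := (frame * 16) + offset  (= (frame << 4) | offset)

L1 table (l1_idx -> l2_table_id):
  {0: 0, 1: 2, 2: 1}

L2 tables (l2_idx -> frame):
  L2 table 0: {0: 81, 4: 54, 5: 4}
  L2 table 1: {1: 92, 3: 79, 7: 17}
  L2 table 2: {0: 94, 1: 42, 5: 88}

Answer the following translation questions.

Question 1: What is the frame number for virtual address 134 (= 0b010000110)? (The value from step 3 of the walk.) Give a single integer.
Answer: 94

Derivation:
vaddr = 134: l1_idx=1, l2_idx=0
L1[1] = 2; L2[2][0] = 94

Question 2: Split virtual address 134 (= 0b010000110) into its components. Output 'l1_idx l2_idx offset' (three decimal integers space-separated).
vaddr = 134 = 0b010000110
  top 2 bits -> l1_idx = 1
  next 3 bits -> l2_idx = 0
  bottom 4 bits -> offset = 6

Answer: 1 0 6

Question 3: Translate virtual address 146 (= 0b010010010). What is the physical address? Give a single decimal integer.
vaddr = 146 = 0b010010010
Split: l1_idx=1, l2_idx=1, offset=2
L1[1] = 2
L2[2][1] = 42
paddr = 42 * 16 + 2 = 674

Answer: 674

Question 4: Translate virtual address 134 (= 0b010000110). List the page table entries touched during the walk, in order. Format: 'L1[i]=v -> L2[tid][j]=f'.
Answer: L1[1]=2 -> L2[2][0]=94

Derivation:
vaddr = 134 = 0b010000110
Split: l1_idx=1, l2_idx=0, offset=6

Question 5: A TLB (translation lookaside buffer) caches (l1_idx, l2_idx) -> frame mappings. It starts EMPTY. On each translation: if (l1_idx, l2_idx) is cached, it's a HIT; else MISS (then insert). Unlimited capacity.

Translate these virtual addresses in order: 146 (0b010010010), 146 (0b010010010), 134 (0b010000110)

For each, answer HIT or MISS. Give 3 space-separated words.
Answer: MISS HIT MISS

Derivation:
vaddr=146: (1,1) not in TLB -> MISS, insert
vaddr=146: (1,1) in TLB -> HIT
vaddr=134: (1,0) not in TLB -> MISS, insert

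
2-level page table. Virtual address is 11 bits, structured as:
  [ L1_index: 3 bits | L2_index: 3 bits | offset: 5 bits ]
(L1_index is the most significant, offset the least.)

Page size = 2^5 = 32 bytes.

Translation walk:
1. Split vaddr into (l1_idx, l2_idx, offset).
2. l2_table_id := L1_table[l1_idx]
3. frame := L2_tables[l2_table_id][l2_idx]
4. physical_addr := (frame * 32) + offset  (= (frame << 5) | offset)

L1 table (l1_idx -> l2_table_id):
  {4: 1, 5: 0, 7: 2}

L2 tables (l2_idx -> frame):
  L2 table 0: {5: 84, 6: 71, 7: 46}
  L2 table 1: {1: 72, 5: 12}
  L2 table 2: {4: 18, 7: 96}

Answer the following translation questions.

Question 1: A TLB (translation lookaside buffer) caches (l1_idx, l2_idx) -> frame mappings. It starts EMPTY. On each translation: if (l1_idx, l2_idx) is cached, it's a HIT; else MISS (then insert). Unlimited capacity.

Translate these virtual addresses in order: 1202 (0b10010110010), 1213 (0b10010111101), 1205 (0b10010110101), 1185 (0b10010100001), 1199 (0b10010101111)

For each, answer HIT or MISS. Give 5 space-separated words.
vaddr=1202: (4,5) not in TLB -> MISS, insert
vaddr=1213: (4,5) in TLB -> HIT
vaddr=1205: (4,5) in TLB -> HIT
vaddr=1185: (4,5) in TLB -> HIT
vaddr=1199: (4,5) in TLB -> HIT

Answer: MISS HIT HIT HIT HIT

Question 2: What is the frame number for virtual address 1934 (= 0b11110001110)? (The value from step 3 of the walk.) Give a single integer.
Answer: 18

Derivation:
vaddr = 1934: l1_idx=7, l2_idx=4
L1[7] = 2; L2[2][4] = 18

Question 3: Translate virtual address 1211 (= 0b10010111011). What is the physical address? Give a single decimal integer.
Answer: 411

Derivation:
vaddr = 1211 = 0b10010111011
Split: l1_idx=4, l2_idx=5, offset=27
L1[4] = 1
L2[1][5] = 12
paddr = 12 * 32 + 27 = 411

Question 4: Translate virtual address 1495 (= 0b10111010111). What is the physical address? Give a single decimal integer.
vaddr = 1495 = 0b10111010111
Split: l1_idx=5, l2_idx=6, offset=23
L1[5] = 0
L2[0][6] = 71
paddr = 71 * 32 + 23 = 2295

Answer: 2295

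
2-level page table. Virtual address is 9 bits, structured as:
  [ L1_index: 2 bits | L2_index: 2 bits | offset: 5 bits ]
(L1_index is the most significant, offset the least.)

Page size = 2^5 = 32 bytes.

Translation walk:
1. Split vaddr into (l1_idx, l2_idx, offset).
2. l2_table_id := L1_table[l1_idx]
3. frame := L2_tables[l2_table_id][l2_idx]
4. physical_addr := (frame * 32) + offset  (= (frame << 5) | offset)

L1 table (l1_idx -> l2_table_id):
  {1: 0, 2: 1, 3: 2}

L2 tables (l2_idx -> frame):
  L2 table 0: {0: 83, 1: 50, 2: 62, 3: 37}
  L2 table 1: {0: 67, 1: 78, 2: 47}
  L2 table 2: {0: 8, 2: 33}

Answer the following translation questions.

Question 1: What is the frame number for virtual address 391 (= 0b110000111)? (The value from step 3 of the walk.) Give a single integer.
vaddr = 391: l1_idx=3, l2_idx=0
L1[3] = 2; L2[2][0] = 8

Answer: 8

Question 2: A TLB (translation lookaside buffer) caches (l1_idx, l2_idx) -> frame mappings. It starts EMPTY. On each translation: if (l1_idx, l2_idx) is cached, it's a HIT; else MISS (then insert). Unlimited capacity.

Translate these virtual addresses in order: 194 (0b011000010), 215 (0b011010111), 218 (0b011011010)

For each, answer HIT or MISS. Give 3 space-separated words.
Answer: MISS HIT HIT

Derivation:
vaddr=194: (1,2) not in TLB -> MISS, insert
vaddr=215: (1,2) in TLB -> HIT
vaddr=218: (1,2) in TLB -> HIT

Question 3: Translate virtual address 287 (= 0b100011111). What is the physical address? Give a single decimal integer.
vaddr = 287 = 0b100011111
Split: l1_idx=2, l2_idx=0, offset=31
L1[2] = 1
L2[1][0] = 67
paddr = 67 * 32 + 31 = 2175

Answer: 2175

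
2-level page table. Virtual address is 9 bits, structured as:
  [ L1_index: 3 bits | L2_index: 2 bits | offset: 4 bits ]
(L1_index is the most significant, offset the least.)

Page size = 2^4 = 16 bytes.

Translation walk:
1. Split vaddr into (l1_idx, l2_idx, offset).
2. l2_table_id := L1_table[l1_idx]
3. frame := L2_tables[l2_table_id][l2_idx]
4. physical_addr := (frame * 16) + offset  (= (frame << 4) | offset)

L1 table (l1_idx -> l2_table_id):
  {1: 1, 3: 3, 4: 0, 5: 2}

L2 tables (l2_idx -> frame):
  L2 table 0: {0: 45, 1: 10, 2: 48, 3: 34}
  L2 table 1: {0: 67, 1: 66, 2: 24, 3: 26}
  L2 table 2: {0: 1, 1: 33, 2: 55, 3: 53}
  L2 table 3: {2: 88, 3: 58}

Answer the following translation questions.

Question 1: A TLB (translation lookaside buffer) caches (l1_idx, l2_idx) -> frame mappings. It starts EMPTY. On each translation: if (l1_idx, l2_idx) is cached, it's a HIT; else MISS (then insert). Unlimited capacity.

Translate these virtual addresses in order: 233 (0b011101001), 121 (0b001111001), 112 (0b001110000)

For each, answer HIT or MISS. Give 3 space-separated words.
vaddr=233: (3,2) not in TLB -> MISS, insert
vaddr=121: (1,3) not in TLB -> MISS, insert
vaddr=112: (1,3) in TLB -> HIT

Answer: MISS MISS HIT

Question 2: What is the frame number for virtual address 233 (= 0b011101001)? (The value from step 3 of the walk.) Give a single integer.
vaddr = 233: l1_idx=3, l2_idx=2
L1[3] = 3; L2[3][2] = 88

Answer: 88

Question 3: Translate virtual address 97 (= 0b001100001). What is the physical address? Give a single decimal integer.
Answer: 385

Derivation:
vaddr = 97 = 0b001100001
Split: l1_idx=1, l2_idx=2, offset=1
L1[1] = 1
L2[1][2] = 24
paddr = 24 * 16 + 1 = 385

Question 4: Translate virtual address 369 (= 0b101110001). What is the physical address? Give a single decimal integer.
vaddr = 369 = 0b101110001
Split: l1_idx=5, l2_idx=3, offset=1
L1[5] = 2
L2[2][3] = 53
paddr = 53 * 16 + 1 = 849

Answer: 849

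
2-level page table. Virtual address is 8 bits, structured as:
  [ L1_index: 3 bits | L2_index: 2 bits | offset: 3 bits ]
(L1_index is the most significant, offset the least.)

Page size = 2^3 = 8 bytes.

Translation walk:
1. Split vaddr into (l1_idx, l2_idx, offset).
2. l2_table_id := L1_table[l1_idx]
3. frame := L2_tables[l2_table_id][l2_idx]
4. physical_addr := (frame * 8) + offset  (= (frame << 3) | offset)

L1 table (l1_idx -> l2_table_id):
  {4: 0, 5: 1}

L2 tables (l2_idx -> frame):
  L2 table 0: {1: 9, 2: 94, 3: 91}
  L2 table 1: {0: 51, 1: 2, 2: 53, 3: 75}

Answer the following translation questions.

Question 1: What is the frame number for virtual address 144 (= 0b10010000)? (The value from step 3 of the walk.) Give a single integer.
vaddr = 144: l1_idx=4, l2_idx=2
L1[4] = 0; L2[0][2] = 94

Answer: 94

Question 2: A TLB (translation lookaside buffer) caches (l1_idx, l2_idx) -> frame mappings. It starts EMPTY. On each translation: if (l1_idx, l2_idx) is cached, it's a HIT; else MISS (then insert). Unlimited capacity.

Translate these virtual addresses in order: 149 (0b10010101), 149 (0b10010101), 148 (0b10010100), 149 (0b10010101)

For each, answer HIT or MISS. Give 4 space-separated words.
vaddr=149: (4,2) not in TLB -> MISS, insert
vaddr=149: (4,2) in TLB -> HIT
vaddr=148: (4,2) in TLB -> HIT
vaddr=149: (4,2) in TLB -> HIT

Answer: MISS HIT HIT HIT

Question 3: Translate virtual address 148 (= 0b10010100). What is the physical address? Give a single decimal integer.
vaddr = 148 = 0b10010100
Split: l1_idx=4, l2_idx=2, offset=4
L1[4] = 0
L2[0][2] = 94
paddr = 94 * 8 + 4 = 756

Answer: 756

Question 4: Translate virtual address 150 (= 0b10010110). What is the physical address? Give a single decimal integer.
Answer: 758

Derivation:
vaddr = 150 = 0b10010110
Split: l1_idx=4, l2_idx=2, offset=6
L1[4] = 0
L2[0][2] = 94
paddr = 94 * 8 + 6 = 758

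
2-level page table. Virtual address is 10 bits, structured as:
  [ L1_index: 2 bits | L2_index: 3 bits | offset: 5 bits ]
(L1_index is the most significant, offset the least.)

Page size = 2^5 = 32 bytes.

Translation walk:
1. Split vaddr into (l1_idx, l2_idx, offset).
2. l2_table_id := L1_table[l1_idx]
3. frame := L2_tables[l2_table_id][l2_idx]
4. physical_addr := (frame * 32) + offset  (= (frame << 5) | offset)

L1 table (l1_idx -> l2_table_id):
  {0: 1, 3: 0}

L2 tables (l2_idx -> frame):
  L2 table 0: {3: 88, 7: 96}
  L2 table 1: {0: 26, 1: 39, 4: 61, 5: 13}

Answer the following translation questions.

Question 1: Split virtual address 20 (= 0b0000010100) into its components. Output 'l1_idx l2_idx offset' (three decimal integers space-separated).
Answer: 0 0 20

Derivation:
vaddr = 20 = 0b0000010100
  top 2 bits -> l1_idx = 0
  next 3 bits -> l2_idx = 0
  bottom 5 bits -> offset = 20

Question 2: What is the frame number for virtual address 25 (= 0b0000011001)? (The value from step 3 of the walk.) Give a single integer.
vaddr = 25: l1_idx=0, l2_idx=0
L1[0] = 1; L2[1][0] = 26

Answer: 26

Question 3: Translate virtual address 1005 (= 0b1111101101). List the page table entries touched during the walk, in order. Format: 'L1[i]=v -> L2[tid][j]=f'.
Answer: L1[3]=0 -> L2[0][7]=96

Derivation:
vaddr = 1005 = 0b1111101101
Split: l1_idx=3, l2_idx=7, offset=13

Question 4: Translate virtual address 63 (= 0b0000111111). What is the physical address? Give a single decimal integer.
vaddr = 63 = 0b0000111111
Split: l1_idx=0, l2_idx=1, offset=31
L1[0] = 1
L2[1][1] = 39
paddr = 39 * 32 + 31 = 1279

Answer: 1279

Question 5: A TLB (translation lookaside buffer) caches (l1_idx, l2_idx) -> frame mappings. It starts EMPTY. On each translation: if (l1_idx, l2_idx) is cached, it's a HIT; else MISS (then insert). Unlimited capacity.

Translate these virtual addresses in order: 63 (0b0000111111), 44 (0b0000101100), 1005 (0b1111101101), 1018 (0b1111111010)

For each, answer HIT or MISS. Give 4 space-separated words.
vaddr=63: (0,1) not in TLB -> MISS, insert
vaddr=44: (0,1) in TLB -> HIT
vaddr=1005: (3,7) not in TLB -> MISS, insert
vaddr=1018: (3,7) in TLB -> HIT

Answer: MISS HIT MISS HIT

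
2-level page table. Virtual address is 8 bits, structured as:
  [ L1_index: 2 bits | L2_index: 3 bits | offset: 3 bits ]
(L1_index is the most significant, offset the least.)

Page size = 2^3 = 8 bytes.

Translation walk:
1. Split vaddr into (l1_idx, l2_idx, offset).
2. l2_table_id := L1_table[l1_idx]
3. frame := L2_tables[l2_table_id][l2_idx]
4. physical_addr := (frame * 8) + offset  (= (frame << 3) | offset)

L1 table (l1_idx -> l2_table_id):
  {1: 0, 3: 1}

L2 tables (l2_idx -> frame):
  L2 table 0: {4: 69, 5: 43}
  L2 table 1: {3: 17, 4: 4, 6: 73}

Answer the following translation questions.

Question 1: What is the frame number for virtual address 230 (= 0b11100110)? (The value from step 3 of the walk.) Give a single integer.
Answer: 4

Derivation:
vaddr = 230: l1_idx=3, l2_idx=4
L1[3] = 1; L2[1][4] = 4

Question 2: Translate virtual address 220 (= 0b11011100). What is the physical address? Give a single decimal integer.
Answer: 140

Derivation:
vaddr = 220 = 0b11011100
Split: l1_idx=3, l2_idx=3, offset=4
L1[3] = 1
L2[1][3] = 17
paddr = 17 * 8 + 4 = 140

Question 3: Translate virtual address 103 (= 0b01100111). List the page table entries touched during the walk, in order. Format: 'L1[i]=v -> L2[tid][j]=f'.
vaddr = 103 = 0b01100111
Split: l1_idx=1, l2_idx=4, offset=7

Answer: L1[1]=0 -> L2[0][4]=69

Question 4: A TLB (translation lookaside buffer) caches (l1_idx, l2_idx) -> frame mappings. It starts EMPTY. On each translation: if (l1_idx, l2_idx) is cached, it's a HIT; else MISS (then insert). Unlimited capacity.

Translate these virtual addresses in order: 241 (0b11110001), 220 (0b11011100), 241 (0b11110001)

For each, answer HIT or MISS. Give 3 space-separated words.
Answer: MISS MISS HIT

Derivation:
vaddr=241: (3,6) not in TLB -> MISS, insert
vaddr=220: (3,3) not in TLB -> MISS, insert
vaddr=241: (3,6) in TLB -> HIT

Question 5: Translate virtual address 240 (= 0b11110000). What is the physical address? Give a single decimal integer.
Answer: 584

Derivation:
vaddr = 240 = 0b11110000
Split: l1_idx=3, l2_idx=6, offset=0
L1[3] = 1
L2[1][6] = 73
paddr = 73 * 8 + 0 = 584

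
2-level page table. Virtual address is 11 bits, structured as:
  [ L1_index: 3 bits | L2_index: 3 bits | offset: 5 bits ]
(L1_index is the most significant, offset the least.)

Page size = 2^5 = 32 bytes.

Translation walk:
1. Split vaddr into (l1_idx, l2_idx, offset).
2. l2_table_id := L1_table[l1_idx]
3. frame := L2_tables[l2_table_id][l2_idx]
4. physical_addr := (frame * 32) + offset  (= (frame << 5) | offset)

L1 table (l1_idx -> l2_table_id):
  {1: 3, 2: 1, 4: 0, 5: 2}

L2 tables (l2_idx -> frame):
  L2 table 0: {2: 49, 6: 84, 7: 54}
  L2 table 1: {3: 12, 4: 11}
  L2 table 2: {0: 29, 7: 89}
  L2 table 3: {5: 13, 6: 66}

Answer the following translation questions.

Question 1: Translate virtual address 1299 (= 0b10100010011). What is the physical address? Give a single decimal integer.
vaddr = 1299 = 0b10100010011
Split: l1_idx=5, l2_idx=0, offset=19
L1[5] = 2
L2[2][0] = 29
paddr = 29 * 32 + 19 = 947

Answer: 947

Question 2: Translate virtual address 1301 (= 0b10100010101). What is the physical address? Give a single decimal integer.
vaddr = 1301 = 0b10100010101
Split: l1_idx=5, l2_idx=0, offset=21
L1[5] = 2
L2[2][0] = 29
paddr = 29 * 32 + 21 = 949

Answer: 949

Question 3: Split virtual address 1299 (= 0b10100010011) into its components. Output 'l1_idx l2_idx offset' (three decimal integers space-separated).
vaddr = 1299 = 0b10100010011
  top 3 bits -> l1_idx = 5
  next 3 bits -> l2_idx = 0
  bottom 5 bits -> offset = 19

Answer: 5 0 19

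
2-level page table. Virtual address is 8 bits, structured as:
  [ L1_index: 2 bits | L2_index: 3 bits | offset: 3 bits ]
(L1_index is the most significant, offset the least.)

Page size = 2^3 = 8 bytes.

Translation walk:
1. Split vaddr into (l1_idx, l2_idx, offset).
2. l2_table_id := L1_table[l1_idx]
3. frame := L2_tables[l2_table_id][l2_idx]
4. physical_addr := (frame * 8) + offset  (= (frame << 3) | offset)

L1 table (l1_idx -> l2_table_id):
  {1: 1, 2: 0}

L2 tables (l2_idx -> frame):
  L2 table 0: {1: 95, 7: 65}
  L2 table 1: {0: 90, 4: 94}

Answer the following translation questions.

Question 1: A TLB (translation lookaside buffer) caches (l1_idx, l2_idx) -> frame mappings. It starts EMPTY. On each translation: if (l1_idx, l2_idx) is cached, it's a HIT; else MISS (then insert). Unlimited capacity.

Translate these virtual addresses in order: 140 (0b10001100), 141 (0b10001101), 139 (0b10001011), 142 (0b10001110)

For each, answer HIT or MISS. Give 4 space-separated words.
vaddr=140: (2,1) not in TLB -> MISS, insert
vaddr=141: (2,1) in TLB -> HIT
vaddr=139: (2,1) in TLB -> HIT
vaddr=142: (2,1) in TLB -> HIT

Answer: MISS HIT HIT HIT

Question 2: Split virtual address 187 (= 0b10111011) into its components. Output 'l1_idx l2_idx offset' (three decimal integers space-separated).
Answer: 2 7 3

Derivation:
vaddr = 187 = 0b10111011
  top 2 bits -> l1_idx = 2
  next 3 bits -> l2_idx = 7
  bottom 3 bits -> offset = 3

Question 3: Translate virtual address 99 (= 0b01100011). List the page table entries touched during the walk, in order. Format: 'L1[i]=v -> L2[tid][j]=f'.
vaddr = 99 = 0b01100011
Split: l1_idx=1, l2_idx=4, offset=3

Answer: L1[1]=1 -> L2[1][4]=94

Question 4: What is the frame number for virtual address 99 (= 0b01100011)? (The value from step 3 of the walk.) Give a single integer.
Answer: 94

Derivation:
vaddr = 99: l1_idx=1, l2_idx=4
L1[1] = 1; L2[1][4] = 94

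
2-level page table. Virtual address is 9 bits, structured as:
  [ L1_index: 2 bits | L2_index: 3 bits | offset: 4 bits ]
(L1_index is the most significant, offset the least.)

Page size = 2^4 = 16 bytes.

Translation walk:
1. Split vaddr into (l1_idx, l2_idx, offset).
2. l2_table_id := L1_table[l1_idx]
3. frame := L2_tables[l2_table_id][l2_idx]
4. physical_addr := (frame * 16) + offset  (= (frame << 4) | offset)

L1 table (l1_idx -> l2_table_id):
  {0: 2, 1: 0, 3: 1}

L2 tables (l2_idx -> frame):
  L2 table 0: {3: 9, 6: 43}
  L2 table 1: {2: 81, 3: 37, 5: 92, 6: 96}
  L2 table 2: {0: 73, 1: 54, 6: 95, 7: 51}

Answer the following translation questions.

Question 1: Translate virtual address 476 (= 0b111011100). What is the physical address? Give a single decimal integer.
Answer: 1484

Derivation:
vaddr = 476 = 0b111011100
Split: l1_idx=3, l2_idx=5, offset=12
L1[3] = 1
L2[1][5] = 92
paddr = 92 * 16 + 12 = 1484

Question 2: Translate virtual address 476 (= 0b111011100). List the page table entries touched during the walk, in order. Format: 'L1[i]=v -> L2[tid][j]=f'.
vaddr = 476 = 0b111011100
Split: l1_idx=3, l2_idx=5, offset=12

Answer: L1[3]=1 -> L2[1][5]=92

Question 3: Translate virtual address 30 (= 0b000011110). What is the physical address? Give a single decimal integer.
vaddr = 30 = 0b000011110
Split: l1_idx=0, l2_idx=1, offset=14
L1[0] = 2
L2[2][1] = 54
paddr = 54 * 16 + 14 = 878

Answer: 878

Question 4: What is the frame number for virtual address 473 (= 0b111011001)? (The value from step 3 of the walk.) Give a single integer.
Answer: 92

Derivation:
vaddr = 473: l1_idx=3, l2_idx=5
L1[3] = 1; L2[1][5] = 92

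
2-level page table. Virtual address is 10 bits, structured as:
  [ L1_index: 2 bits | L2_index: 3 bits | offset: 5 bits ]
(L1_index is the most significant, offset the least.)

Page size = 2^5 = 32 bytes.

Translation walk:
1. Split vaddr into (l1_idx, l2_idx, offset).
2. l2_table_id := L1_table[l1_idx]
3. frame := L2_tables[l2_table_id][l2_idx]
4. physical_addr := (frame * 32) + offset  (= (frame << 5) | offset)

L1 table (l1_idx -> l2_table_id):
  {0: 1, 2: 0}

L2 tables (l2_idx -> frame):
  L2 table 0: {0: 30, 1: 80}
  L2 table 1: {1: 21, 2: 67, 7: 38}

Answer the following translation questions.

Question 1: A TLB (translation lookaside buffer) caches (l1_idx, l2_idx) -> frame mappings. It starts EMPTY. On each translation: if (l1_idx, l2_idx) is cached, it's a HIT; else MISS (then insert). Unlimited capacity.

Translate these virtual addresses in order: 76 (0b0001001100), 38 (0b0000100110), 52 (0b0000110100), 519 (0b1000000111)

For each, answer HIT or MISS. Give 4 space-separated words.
Answer: MISS MISS HIT MISS

Derivation:
vaddr=76: (0,2) not in TLB -> MISS, insert
vaddr=38: (0,1) not in TLB -> MISS, insert
vaddr=52: (0,1) in TLB -> HIT
vaddr=519: (2,0) not in TLB -> MISS, insert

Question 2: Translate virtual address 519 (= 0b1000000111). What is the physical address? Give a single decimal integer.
Answer: 967

Derivation:
vaddr = 519 = 0b1000000111
Split: l1_idx=2, l2_idx=0, offset=7
L1[2] = 0
L2[0][0] = 30
paddr = 30 * 32 + 7 = 967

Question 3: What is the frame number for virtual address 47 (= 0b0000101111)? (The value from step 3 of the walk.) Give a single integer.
Answer: 21

Derivation:
vaddr = 47: l1_idx=0, l2_idx=1
L1[0] = 1; L2[1][1] = 21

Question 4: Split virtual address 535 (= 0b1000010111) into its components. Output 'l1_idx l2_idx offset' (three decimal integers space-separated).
vaddr = 535 = 0b1000010111
  top 2 bits -> l1_idx = 2
  next 3 bits -> l2_idx = 0
  bottom 5 bits -> offset = 23

Answer: 2 0 23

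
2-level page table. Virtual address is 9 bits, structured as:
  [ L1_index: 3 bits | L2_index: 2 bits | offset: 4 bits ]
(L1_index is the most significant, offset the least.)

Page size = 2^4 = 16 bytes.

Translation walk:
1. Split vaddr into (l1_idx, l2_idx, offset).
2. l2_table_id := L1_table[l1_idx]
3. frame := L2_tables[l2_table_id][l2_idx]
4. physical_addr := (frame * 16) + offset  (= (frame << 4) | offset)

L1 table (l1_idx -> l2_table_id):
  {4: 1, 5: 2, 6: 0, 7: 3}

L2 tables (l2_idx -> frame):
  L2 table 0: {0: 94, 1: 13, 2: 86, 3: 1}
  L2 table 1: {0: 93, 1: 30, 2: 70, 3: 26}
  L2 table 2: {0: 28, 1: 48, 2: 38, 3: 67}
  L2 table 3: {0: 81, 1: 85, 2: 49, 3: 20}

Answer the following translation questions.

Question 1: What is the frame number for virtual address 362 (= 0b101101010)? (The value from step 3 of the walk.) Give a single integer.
Answer: 38

Derivation:
vaddr = 362: l1_idx=5, l2_idx=2
L1[5] = 2; L2[2][2] = 38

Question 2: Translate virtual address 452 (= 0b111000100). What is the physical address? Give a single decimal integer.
Answer: 1300

Derivation:
vaddr = 452 = 0b111000100
Split: l1_idx=7, l2_idx=0, offset=4
L1[7] = 3
L2[3][0] = 81
paddr = 81 * 16 + 4 = 1300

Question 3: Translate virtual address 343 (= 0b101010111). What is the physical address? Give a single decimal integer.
Answer: 775

Derivation:
vaddr = 343 = 0b101010111
Split: l1_idx=5, l2_idx=1, offset=7
L1[5] = 2
L2[2][1] = 48
paddr = 48 * 16 + 7 = 775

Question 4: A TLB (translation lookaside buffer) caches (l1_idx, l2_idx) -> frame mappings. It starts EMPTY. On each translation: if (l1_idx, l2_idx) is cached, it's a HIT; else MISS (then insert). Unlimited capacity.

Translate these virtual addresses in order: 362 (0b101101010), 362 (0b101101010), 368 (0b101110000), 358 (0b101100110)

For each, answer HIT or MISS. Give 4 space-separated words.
vaddr=362: (5,2) not in TLB -> MISS, insert
vaddr=362: (5,2) in TLB -> HIT
vaddr=368: (5,3) not in TLB -> MISS, insert
vaddr=358: (5,2) in TLB -> HIT

Answer: MISS HIT MISS HIT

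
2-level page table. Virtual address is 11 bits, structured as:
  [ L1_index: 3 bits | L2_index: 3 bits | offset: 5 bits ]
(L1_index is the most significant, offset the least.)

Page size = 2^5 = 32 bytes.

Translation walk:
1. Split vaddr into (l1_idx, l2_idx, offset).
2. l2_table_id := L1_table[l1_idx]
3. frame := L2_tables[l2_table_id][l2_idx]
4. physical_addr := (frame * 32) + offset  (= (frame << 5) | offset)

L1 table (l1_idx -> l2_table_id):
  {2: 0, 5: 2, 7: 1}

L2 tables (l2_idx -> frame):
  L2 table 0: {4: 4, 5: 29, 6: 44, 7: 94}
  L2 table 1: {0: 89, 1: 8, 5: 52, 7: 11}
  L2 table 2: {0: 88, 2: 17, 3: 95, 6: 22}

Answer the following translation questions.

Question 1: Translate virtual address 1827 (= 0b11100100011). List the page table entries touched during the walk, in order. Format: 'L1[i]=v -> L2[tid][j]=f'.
vaddr = 1827 = 0b11100100011
Split: l1_idx=7, l2_idx=1, offset=3

Answer: L1[7]=1 -> L2[1][1]=8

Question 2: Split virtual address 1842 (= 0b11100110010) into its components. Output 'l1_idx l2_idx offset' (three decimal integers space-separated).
Answer: 7 1 18

Derivation:
vaddr = 1842 = 0b11100110010
  top 3 bits -> l1_idx = 7
  next 3 bits -> l2_idx = 1
  bottom 5 bits -> offset = 18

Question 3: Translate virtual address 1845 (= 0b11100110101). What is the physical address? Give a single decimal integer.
vaddr = 1845 = 0b11100110101
Split: l1_idx=7, l2_idx=1, offset=21
L1[7] = 1
L2[1][1] = 8
paddr = 8 * 32 + 21 = 277

Answer: 277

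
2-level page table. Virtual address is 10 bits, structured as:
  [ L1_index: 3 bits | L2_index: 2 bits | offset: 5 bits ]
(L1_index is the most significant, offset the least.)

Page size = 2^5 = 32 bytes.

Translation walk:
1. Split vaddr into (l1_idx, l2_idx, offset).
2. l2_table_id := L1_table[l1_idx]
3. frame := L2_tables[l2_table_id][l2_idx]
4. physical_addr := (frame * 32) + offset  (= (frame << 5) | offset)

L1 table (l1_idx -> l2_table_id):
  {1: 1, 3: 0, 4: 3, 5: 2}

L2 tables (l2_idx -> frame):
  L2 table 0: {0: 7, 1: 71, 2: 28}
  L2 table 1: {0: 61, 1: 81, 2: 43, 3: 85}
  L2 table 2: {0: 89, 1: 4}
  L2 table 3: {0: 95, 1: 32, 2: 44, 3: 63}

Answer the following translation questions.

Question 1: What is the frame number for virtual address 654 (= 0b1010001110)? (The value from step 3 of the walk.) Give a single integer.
Answer: 89

Derivation:
vaddr = 654: l1_idx=5, l2_idx=0
L1[5] = 2; L2[2][0] = 89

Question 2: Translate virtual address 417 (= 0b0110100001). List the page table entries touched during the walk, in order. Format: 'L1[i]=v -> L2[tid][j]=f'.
Answer: L1[3]=0 -> L2[0][1]=71

Derivation:
vaddr = 417 = 0b0110100001
Split: l1_idx=3, l2_idx=1, offset=1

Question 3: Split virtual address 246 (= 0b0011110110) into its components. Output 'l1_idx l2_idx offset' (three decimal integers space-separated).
vaddr = 246 = 0b0011110110
  top 3 bits -> l1_idx = 1
  next 2 bits -> l2_idx = 3
  bottom 5 bits -> offset = 22

Answer: 1 3 22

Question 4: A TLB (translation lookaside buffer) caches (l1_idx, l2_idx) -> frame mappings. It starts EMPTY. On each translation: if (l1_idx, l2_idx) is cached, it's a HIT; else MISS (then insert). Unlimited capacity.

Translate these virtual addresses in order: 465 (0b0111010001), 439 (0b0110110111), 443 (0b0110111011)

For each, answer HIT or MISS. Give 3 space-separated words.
vaddr=465: (3,2) not in TLB -> MISS, insert
vaddr=439: (3,1) not in TLB -> MISS, insert
vaddr=443: (3,1) in TLB -> HIT

Answer: MISS MISS HIT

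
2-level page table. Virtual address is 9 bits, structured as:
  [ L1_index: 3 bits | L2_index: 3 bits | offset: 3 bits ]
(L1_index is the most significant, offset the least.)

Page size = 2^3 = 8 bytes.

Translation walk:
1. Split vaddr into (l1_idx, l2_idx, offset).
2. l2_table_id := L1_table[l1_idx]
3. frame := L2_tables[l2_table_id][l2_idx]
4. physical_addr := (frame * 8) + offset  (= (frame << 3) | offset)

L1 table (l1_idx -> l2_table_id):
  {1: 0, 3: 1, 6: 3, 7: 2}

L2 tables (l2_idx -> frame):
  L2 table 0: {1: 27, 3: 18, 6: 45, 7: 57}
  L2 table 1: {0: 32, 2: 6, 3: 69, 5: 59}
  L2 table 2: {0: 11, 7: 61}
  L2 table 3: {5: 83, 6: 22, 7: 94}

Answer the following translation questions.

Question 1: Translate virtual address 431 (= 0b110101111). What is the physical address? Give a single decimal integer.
Answer: 671

Derivation:
vaddr = 431 = 0b110101111
Split: l1_idx=6, l2_idx=5, offset=7
L1[6] = 3
L2[3][5] = 83
paddr = 83 * 8 + 7 = 671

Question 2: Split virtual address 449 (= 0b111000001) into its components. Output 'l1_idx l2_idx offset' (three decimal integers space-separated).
vaddr = 449 = 0b111000001
  top 3 bits -> l1_idx = 7
  next 3 bits -> l2_idx = 0
  bottom 3 bits -> offset = 1

Answer: 7 0 1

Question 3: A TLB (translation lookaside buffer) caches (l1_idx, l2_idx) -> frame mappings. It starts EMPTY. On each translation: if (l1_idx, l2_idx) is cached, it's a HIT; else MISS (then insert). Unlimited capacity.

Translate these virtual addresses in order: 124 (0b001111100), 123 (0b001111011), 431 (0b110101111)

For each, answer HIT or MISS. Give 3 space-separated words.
vaddr=124: (1,7) not in TLB -> MISS, insert
vaddr=123: (1,7) in TLB -> HIT
vaddr=431: (6,5) not in TLB -> MISS, insert

Answer: MISS HIT MISS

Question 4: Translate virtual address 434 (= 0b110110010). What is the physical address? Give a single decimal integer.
vaddr = 434 = 0b110110010
Split: l1_idx=6, l2_idx=6, offset=2
L1[6] = 3
L2[3][6] = 22
paddr = 22 * 8 + 2 = 178

Answer: 178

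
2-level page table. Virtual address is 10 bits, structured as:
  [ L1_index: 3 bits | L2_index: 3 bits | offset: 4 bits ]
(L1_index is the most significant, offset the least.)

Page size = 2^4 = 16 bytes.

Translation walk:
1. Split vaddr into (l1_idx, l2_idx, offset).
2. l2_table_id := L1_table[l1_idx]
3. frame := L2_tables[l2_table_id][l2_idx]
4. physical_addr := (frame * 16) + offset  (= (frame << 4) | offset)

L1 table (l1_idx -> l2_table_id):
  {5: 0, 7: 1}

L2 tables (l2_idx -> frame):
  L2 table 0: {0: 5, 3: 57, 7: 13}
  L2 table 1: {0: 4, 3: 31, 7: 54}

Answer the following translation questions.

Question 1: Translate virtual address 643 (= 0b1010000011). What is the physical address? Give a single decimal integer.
vaddr = 643 = 0b1010000011
Split: l1_idx=5, l2_idx=0, offset=3
L1[5] = 0
L2[0][0] = 5
paddr = 5 * 16 + 3 = 83

Answer: 83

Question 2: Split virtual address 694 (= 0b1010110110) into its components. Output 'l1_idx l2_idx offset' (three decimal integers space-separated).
vaddr = 694 = 0b1010110110
  top 3 bits -> l1_idx = 5
  next 3 bits -> l2_idx = 3
  bottom 4 bits -> offset = 6

Answer: 5 3 6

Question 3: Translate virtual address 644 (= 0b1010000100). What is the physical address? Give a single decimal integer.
vaddr = 644 = 0b1010000100
Split: l1_idx=5, l2_idx=0, offset=4
L1[5] = 0
L2[0][0] = 5
paddr = 5 * 16 + 4 = 84

Answer: 84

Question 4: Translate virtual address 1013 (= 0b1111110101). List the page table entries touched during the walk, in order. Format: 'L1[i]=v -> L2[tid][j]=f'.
Answer: L1[7]=1 -> L2[1][7]=54

Derivation:
vaddr = 1013 = 0b1111110101
Split: l1_idx=7, l2_idx=7, offset=5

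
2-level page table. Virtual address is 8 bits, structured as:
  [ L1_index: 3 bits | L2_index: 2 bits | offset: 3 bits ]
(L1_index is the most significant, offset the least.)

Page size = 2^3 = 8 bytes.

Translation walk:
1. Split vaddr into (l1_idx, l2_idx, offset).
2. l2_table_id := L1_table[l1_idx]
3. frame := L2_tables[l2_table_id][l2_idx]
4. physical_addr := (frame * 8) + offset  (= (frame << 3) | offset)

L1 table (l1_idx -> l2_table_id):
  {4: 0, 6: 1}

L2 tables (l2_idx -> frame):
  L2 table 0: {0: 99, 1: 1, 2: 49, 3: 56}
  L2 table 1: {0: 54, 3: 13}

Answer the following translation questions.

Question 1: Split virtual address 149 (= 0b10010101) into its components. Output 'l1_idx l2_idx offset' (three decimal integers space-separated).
vaddr = 149 = 0b10010101
  top 3 bits -> l1_idx = 4
  next 2 bits -> l2_idx = 2
  bottom 3 bits -> offset = 5

Answer: 4 2 5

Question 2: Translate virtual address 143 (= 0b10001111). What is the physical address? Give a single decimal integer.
vaddr = 143 = 0b10001111
Split: l1_idx=4, l2_idx=1, offset=7
L1[4] = 0
L2[0][1] = 1
paddr = 1 * 8 + 7 = 15

Answer: 15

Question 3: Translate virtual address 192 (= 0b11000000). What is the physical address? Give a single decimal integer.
vaddr = 192 = 0b11000000
Split: l1_idx=6, l2_idx=0, offset=0
L1[6] = 1
L2[1][0] = 54
paddr = 54 * 8 + 0 = 432

Answer: 432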